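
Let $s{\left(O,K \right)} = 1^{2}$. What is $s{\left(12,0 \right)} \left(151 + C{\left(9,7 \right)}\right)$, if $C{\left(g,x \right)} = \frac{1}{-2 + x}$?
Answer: $\frac{756}{5} \approx 151.2$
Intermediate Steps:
$s{\left(O,K \right)} = 1$
$s{\left(12,0 \right)} \left(151 + C{\left(9,7 \right)}\right) = 1 \left(151 + \frac{1}{-2 + 7}\right) = 1 \left(151 + \frac{1}{5}\right) = 1 \cdot \frac{756}{5} = \frac{756}{5}$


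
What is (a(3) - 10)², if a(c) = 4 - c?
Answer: 81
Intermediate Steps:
(a(3) - 10)² = ((4 - 1*3) - 10)² = ((4 - 3) - 10)² = (1 - 10)² = (-9)² = 81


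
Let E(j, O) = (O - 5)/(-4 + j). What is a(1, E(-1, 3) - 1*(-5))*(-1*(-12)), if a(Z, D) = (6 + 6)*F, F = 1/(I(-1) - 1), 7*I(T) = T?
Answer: -126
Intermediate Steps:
I(T) = T/7
E(j, O) = (-5 + O)/(-4 + j)
F = -7/8 (F = 1/((1/7)*(-1) - 1) = 1/(-1/7 - 1) = 1/(-8/7) = -7/8 ≈ -0.87500)
a(Z, D) = -21/2 (a(Z, D) = (6 + 6)*(-7/8) = 12*(-7/8) = -21/2)
a(1, E(-1, 3) - 1*(-5))*(-1*(-12)) = -(-21)*(-12)/2 = -21/2*12 = -126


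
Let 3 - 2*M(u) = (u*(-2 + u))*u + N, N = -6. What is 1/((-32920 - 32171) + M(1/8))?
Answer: -1024/66648561 ≈ -1.5364e-5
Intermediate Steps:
M(u) = 9/2 - u**2*(-2 + u)/2 (M(u) = 3/2 - ((u*(-2 + u))*u - 6)/2 = 3/2 - (u**2*(-2 + u) - 6)/2 = 3/2 - (-6 + u**2*(-2 + u))/2 = 3/2 + (3 - u**2*(-2 + u)/2) = 9/2 - u**2*(-2 + u)/2)
1/((-32920 - 32171) + M(1/8)) = 1/((-32920 - 32171) + (9/2 + (1/8)**2 - (1/8)**3/2)) = 1/(-65091 + (9/2 + (1/8)**2 - (1/8)**3/2)) = 1/(-65091 + (9/2 + 1/64 - 1/2*1/512)) = 1/(-65091 + (9/2 + 1/64 - 1/1024)) = 1/(-65091 + 4623/1024) = 1/(-66648561/1024) = -1024/66648561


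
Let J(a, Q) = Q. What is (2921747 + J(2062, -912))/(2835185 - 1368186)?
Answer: 2920835/1466999 ≈ 1.9910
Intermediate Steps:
(2921747 + J(2062, -912))/(2835185 - 1368186) = (2921747 - 912)/(2835185 - 1368186) = 2920835/1466999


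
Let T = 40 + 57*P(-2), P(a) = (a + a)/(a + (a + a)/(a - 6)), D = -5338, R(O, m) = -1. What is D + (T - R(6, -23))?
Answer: -5145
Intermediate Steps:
P(a) = 2*a/(a + 2*a/(-6 + a)) (P(a) = (2*a)/(a + (2*a)/(-6 + a)) = (2*a)/(a + 2*a/(-6 + a)) = 2*a/(a + 2*a/(-6 + a)))
T = 192 (T = 40 + 57*(2*(-6 - 2)/(-4 - 2)) = 40 + 57*(2*(-8)/(-6)) = 40 + 57*(2*(-⅙)*(-8)) = 40 + 57*(8/3) = 40 + 152 = 192)
D + (T - R(6, -23)) = -5338 + (192 - 1*(-1)) = -5338 + (192 + 1) = -5338 + 193 = -5145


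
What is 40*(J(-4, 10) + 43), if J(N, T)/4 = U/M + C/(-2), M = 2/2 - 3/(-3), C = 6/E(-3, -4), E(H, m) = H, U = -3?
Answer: 1640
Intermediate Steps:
C = -2 (C = 6/(-3) = 6*(-⅓) = -2)
M = 2 (M = 2*(½) - 3*(-⅓) = 1 + 1 = 2)
J(N, T) = -2 (J(N, T) = 4*(-3/2 - 2/(-2)) = 4*(-3*½ - 2*(-½)) = 4*(-3/2 + 1) = 4*(-½) = -2)
40*(J(-4, 10) + 43) = 40*(-2 + 43) = 40*41 = 1640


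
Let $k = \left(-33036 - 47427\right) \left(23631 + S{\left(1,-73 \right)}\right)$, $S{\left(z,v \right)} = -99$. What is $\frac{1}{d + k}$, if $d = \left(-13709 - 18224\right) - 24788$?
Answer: $- \frac{1}{1893512037} \approx -5.2812 \cdot 10^{-10}$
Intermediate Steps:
$d = -56721$ ($d = -31933 - 24788 = -56721$)
$k = -1893455316$ ($k = \left(-33036 - 47427\right) \left(23631 - 99\right) = \left(-80463\right) 23532 = -1893455316$)
$\frac{1}{d + k} = \frac{1}{-56721 - 1893455316} = \frac{1}{-1893512037} = - \frac{1}{1893512037}$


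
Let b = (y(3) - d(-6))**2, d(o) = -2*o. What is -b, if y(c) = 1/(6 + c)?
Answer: -11449/81 ≈ -141.35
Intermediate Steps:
b = 11449/81 (b = (1/(6 + 3) - (-2)*(-6))**2 = (1/9 - 1*12)**2 = (1/9 - 12)**2 = (-107/9)**2 = 11449/81 ≈ 141.35)
-b = -1*11449/81 = -11449/81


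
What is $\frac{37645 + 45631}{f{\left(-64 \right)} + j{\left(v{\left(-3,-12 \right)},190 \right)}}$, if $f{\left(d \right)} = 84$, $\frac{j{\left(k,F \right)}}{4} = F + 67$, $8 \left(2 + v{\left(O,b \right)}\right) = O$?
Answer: $\frac{20819}{278} \approx 74.888$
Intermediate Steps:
$v{\left(O,b \right)} = -2 + \frac{O}{8}$
$j{\left(k,F \right)} = 268 + 4 F$ ($j{\left(k,F \right)} = 4 \left(F + 67\right) = 4 \left(67 + F\right) = 268 + 4 F$)
$\frac{37645 + 45631}{f{\left(-64 \right)} + j{\left(v{\left(-3,-12 \right)},190 \right)}} = \frac{37645 + 45631}{84 + \left(268 + 4 \cdot 190\right)} = \frac{83276}{84 + \left(268 + 760\right)} = \frac{83276}{84 + 1028} = \frac{83276}{1112} = 83276 \cdot \frac{1}{1112} = \frac{20819}{278}$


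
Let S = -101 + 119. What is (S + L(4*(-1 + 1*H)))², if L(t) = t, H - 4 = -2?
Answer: 484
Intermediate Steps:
H = 2 (H = 4 - 2 = 2)
S = 18
(S + L(4*(-1 + 1*H)))² = (18 + 4*(-1 + 1*2))² = (18 + 4*(-1 + 2))² = (18 + 4*1)² = (18 + 4)² = 22² = 484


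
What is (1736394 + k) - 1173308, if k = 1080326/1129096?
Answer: 317889615291/564548 ≈ 5.6309e+5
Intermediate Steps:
k = 540163/564548 (k = 1080326*(1/1129096) = 540163/564548 ≈ 0.95681)
(1736394 + k) - 1173308 = (1736394 + 540163/564548) - 1173308 = 980278300075/564548 - 1173308 = 317889615291/564548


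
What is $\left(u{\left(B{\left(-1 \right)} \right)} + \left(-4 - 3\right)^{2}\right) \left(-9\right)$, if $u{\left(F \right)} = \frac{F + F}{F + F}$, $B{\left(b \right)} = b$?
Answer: $-450$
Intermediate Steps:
$u{\left(F \right)} = 1$ ($u{\left(F \right)} = \frac{2 F}{2 F} = 2 F \frac{1}{2 F} = 1$)
$\left(u{\left(B{\left(-1 \right)} \right)} + \left(-4 - 3\right)^{2}\right) \left(-9\right) = \left(1 + \left(-4 - 3\right)^{2}\right) \left(-9\right) = \left(1 + \left(-7\right)^{2}\right) \left(-9\right) = \left(1 + 49\right) \left(-9\right) = 50 \left(-9\right) = -450$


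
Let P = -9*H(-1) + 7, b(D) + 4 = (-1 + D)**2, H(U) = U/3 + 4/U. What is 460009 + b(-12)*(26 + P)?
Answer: 471889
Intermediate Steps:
H(U) = 4/U + U/3 (H(U) = U*(1/3) + 4/U = U/3 + 4/U = 4/U + U/3)
b(D) = -4 + (-1 + D)**2
P = 46 (P = -9*(4/(-1) + (1/3)*(-1)) + 7 = -9*(4*(-1) - 1/3) + 7 = -9*(-4 - 1/3) + 7 = -9*(-13/3) + 7 = 39 + 7 = 46)
460009 + b(-12)*(26 + P) = 460009 + (-4 + (-1 - 12)**2)*(26 + 46) = 460009 + (-4 + (-13)**2)*72 = 460009 + (-4 + 169)*72 = 460009 + 165*72 = 460009 + 11880 = 471889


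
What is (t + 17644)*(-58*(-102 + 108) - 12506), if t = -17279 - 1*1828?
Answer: 18805402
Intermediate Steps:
t = -19107 (t = -17279 - 1828 = -19107)
(t + 17644)*(-58*(-102 + 108) - 12506) = (-19107 + 17644)*(-58*(-102 + 108) - 12506) = -1463*(-58*6 - 12506) = -1463*(-348 - 12506) = -1463*(-12854) = 18805402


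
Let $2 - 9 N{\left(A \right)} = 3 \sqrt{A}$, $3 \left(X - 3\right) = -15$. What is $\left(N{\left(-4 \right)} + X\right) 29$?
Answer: $- \frac{464}{9} - \frac{58 i}{3} \approx -51.556 - 19.333 i$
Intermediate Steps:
$X = -2$ ($X = 3 + \frac{1}{3} \left(-15\right) = 3 - 5 = -2$)
$N{\left(A \right)} = \frac{2}{9} - \frac{\sqrt{A}}{3}$ ($N{\left(A \right)} = \frac{2}{9} - \frac{3 \sqrt{A}}{9} = \frac{2}{9} - \frac{\sqrt{A}}{3}$)
$\left(N{\left(-4 \right)} + X\right) 29 = \left(\left(\frac{2}{9} - \frac{\sqrt{-4}}{3}\right) - 2\right) 29 = \left(\left(\frac{2}{9} - \frac{2 i}{3}\right) - 2\right) 29 = \left(- \frac{16}{9} - \frac{2 i}{3}\right) 29 = - \frac{464}{9} - \frac{58 i}{3}$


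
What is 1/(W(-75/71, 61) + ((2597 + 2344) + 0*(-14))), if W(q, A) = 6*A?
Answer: 1/5307 ≈ 0.00018843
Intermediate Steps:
1/(W(-75/71, 61) + ((2597 + 2344) + 0*(-14))) = 1/(6*61 + ((2597 + 2344) + 0*(-14))) = 1/(366 + (4941 + 0)) = 1/(366 + 4941) = 1/5307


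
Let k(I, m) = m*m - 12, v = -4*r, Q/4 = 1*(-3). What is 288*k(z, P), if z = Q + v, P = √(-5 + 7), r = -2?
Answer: -2880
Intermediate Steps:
P = √2 ≈ 1.4142
Q = -12 (Q = 4*(1*(-3)) = 4*(-3) = -12)
v = 8 (v = -4*(-2) = 8)
z = -4 (z = -12 + 8 = -4)
k(I, m) = -12 + m² (k(I, m) = m² - 12 = -12 + m²)
288*k(z, P) = 288*(-12 + (√2)²) = 288*(-12 + 2) = 288*(-10) = -2880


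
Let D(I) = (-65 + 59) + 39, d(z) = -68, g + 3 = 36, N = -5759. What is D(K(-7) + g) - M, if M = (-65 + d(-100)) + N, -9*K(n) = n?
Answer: 5925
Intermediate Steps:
K(n) = -n/9
g = 33 (g = -3 + 36 = 33)
D(I) = 33 (D(I) = -6 + 39 = 33)
M = -5892 (M = (-65 - 68) - 5759 = -133 - 5759 = -5892)
D(K(-7) + g) - M = 33 - 1*(-5892) = 33 + 5892 = 5925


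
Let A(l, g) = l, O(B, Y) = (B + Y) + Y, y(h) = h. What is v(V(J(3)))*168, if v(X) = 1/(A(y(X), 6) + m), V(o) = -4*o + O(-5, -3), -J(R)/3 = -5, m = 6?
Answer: -168/65 ≈ -2.5846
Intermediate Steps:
J(R) = 15 (J(R) = -3*(-5) = 15)
O(B, Y) = B + 2*Y
V(o) = -11 - 4*o (V(o) = -4*o + (-5 + 2*(-3)) = -4*o + (-5 - 6) = -4*o - 11 = -11 - 4*o)
v(X) = 1/(6 + X) (v(X) = 1/(X + 6) = 1/(6 + X))
v(V(J(3)))*168 = 168/(6 + (-11 - 4*15)) = 168/(6 + (-11 - 60)) = 168/(6 - 71) = 168/(-65) = -1/65*168 = -168/65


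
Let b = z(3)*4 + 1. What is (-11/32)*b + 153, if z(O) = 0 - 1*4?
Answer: 5061/32 ≈ 158.16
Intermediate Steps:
z(O) = -4 (z(O) = 0 - 4 = -4)
b = -15 (b = -4*4 + 1 = -16 + 1 = -15)
(-11/32)*b + 153 = -11/32*(-15) + 153 = 165/32 + 153 = 5061/32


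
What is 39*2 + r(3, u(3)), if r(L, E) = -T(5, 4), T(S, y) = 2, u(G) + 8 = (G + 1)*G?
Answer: 76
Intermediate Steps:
u(G) = -8 + G*(1 + G) (u(G) = -8 + (G + 1)*G = -8 + (1 + G)*G = -8 + G*(1 + G))
r(L, E) = -2 (r(L, E) = -1*2 = -2)
39*2 + r(3, u(3)) = 39*2 - 2 = 78 - 2 = 76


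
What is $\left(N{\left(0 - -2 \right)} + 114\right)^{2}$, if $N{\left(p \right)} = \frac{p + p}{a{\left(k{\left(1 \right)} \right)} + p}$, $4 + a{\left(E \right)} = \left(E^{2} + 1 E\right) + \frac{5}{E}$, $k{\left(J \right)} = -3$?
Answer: $\frac{656100}{49} \approx 13390.0$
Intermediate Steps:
$a{\left(E \right)} = -4 + E + E^{2} + \frac{5}{E}$ ($a{\left(E \right)} = -4 + \left(\left(E^{2} + 1 E\right) + \frac{5}{E}\right) = -4 + \left(\left(E^{2} + E\right) + \frac{5}{E}\right) = -4 + \left(\left(E + E^{2}\right) + \frac{5}{E}\right) = -4 + \left(E + E^{2} + \frac{5}{E}\right) = -4 + E + E^{2} + \frac{5}{E}$)
$N{\left(p \right)} = \frac{2 p}{\frac{1}{3} + p}$ ($N{\left(p \right)} = \frac{p + p}{\left(-4 - 3 + \left(-3\right)^{2} + \frac{5}{-3}\right) + p} = \frac{2 p}{\left(-4 - 3 + 9 + 5 \left(- \frac{1}{3}\right)\right) + p} = \frac{2 p}{\left(-4 - 3 + 9 - \frac{5}{3}\right) + p} = \frac{2 p}{\frac{1}{3} + p}$)
$\left(N{\left(0 - -2 \right)} + 114\right)^{2} = \left(\frac{6 \left(0 - -2\right)}{1 + 3 \left(0 - -2\right)} + 114\right)^{2} = \left(\frac{6 \left(0 + 2\right)}{1 + 3 \left(0 + 2\right)} + 114\right)^{2} = \left(6 \cdot 2 \frac{1}{1 + 3 \cdot 2} + 114\right)^{2} = \left(6 \cdot 2 \frac{1}{1 + 6} + 114\right)^{2} = \left(6 \cdot 2 \cdot \frac{1}{7} + 114\right)^{2} = \left(\frac{12}{7} + 114\right)^{2} = \left(\frac{810}{7}\right)^{2} = \frac{656100}{49}$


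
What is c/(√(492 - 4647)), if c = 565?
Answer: -113*I*√4155/831 ≈ -8.7652*I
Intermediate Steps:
c/(√(492 - 4647)) = 565/(√(492 - 4647)) = 565/(√(-4155)) = 565/((I*√4155)) = 565*(-I*√4155/4155) = -113*I*√4155/831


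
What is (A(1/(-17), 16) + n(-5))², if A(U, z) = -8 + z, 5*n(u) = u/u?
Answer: 1681/25 ≈ 67.240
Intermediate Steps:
n(u) = ⅕ (n(u) = (u/u)/5 = (⅕)*1 = ⅕)
(A(1/(-17), 16) + n(-5))² = ((-8 + 16) + ⅕)² = (8 + ⅕)² = (41/5)² = 1681/25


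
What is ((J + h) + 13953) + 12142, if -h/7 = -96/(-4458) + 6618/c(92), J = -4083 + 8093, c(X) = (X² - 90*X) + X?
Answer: 1023186835/34178 ≈ 29937.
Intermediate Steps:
c(X) = X² - 89*X
J = 4010
h = -5741855/34178 (h = -7*(-96/(-4458) + 6618/((92*(-89 + 92)))) = -7*(-96*(-1/4458) + 6618/((92*3))) = -7*(16/743 + 6618/276) = -7*(16/743 + 6618*(1/276)) = -7*(16/743 + 1103/46) = -7*820265/34178 = -5741855/34178 ≈ -168.00)
((J + h) + 13953) + 12142 = ((4010 - 5741855/34178) + 13953) + 12142 = (131311925/34178 + 13953) + 12142 = 608197559/34178 + 12142 = 1023186835/34178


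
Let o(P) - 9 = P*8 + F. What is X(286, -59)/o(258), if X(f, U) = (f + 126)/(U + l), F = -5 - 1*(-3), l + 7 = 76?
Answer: 206/10355 ≈ 0.019894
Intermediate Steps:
l = 69 (l = -7 + 76 = 69)
F = -2 (F = -5 + 3 = -2)
X(f, U) = (126 + f)/(69 + U) (X(f, U) = (f + 126)/(U + 69) = (126 + f)/(69 + U))
o(P) = 7 + 8*P (o(P) = 9 + (P*8 - 2) = 9 + (8*P - 2) = 9 + (-2 + 8*P) = 7 + 8*P)
X(286, -59)/o(258) = ((126 + 286)/(69 - 59))/(7 + 8*258) = (412/10)/(7 + 2064) = ((⅒)*412)/2071 = (206/5)*(1/2071) = 206/10355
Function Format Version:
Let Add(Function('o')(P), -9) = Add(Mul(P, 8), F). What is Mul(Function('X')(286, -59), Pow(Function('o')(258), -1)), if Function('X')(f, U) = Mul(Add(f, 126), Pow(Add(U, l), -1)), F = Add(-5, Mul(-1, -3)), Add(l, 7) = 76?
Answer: Rational(206, 10355) ≈ 0.019894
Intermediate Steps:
l = 69 (l = Add(-7, 76) = 69)
F = -2 (F = Add(-5, 3) = -2)
Function('X')(f, U) = Mul(Pow(Add(69, U), -1), Add(126, f)) (Function('X')(f, U) = Mul(Add(f, 126), Pow(Add(U, 69), -1)) = Mul(Add(126, f), Pow(Add(69, U), -1)) = Mul(Pow(Add(69, U), -1), Add(126, f)))
Function('o')(P) = Add(7, Mul(8, P)) (Function('o')(P) = Add(9, Add(Mul(P, 8), -2)) = Add(9, Add(Mul(8, P), -2)) = Add(9, Add(-2, Mul(8, P))) = Add(7, Mul(8, P)))
Mul(Function('X')(286, -59), Pow(Function('o')(258), -1)) = Mul(Mul(Pow(Add(69, -59), -1), Add(126, 286)), Pow(Add(7, Mul(8, 258)), -1)) = Mul(Mul(Pow(10, -1), 412), Pow(Add(7, 2064), -1)) = Mul(Mul(Rational(1, 10), 412), Pow(2071, -1)) = Mul(Rational(206, 5), Rational(1, 2071)) = Rational(206, 10355)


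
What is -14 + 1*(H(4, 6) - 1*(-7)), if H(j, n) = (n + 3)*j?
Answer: 29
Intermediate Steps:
H(j, n) = j*(3 + n) (H(j, n) = (3 + n)*j = j*(3 + n))
-14 + 1*(H(4, 6) - 1*(-7)) = -14 + 1*(4*(3 + 6) - 1*(-7)) = -14 + 1*(4*9 + 7) = -14 + 1*(36 + 7) = -14 + 1*43 = -14 + 43 = 29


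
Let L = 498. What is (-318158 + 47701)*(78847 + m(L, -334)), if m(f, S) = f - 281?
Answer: -21383412248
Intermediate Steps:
m(f, S) = -281 + f
(-318158 + 47701)*(78847 + m(L, -334)) = (-318158 + 47701)*(78847 + (-281 + 498)) = -270457*(78847 + 217) = -270457*79064 = -21383412248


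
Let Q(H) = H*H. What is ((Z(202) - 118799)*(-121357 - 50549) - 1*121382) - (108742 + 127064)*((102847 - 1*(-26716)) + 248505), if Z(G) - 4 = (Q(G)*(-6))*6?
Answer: 183791036344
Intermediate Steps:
Q(H) = H²
Z(G) = 4 - 36*G² (Z(G) = 4 + (G²*(-6))*6 = 4 - 6*G²*6 = 4 - 36*G²)
((Z(202) - 118799)*(-121357 - 50549) - 1*121382) - (108742 + 127064)*((102847 - 1*(-26716)) + 248505) = (((4 - 36*202²) - 118799)*(-121357 - 50549) - 1*121382) - (108742 + 127064)*((102847 - 1*(-26716)) + 248505) = (((4 - 36*40804) - 118799)*(-171906) - 121382) - 235806*((102847 + 26716) + 248505) = (((4 - 1468944) - 118799)*(-171906) - 121382) - 235806*(129563 + 248505) = ((-1468940 - 118799)*(-171906) - 121382) - 235806*378068 = (-1587739*(-171906) - 121382) - 1*89150702808 = (272941860534 - 121382) - 89150702808 = 272941739152 - 89150702808 = 183791036344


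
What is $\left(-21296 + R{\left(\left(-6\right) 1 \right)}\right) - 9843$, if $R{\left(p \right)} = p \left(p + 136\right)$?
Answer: $-31919$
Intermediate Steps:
$R{\left(p \right)} = p \left(136 + p\right)$
$\left(-21296 + R{\left(\left(-6\right) 1 \right)}\right) - 9843 = \left(-21296 + \left(-6\right) 1 \left(136 - 6\right)\right) - 9843 = \left(-21296 - 6 \left(136 - 6\right)\right) - 9843 = \left(-21296 - 780\right) - 9843 = -22076 - 9843 = -31919$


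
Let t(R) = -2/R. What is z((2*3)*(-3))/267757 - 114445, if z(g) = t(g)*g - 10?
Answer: -30643449877/267757 ≈ -1.1445e+5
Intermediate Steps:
z(g) = -12 (z(g) = (-2/g)*g - 10 = -2 - 10 = -12)
z((2*3)*(-3))/267757 - 114445 = -12/267757 - 114445 = -30643449877/267757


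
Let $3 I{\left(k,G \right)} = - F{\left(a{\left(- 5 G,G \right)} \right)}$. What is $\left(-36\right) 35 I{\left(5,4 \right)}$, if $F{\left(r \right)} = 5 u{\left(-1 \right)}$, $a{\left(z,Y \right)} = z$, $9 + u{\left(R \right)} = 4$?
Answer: $-10500$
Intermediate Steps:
$u{\left(R \right)} = -5$ ($u{\left(R \right)} = -9 + 4 = -5$)
$F{\left(r \right)} = -25$ ($F{\left(r \right)} = 5 \left(-5\right) = -25$)
$I{\left(k,G \right)} = \frac{25}{3}$ ($I{\left(k,G \right)} = \frac{\left(-1\right) \left(-25\right)}{3} = \frac{1}{3} \cdot 25 = \frac{25}{3}$)
$\left(-36\right) 35 I{\left(5,4 \right)} = \left(-36\right) 35 \cdot \frac{25}{3} = \left(-1260\right) \frac{25}{3} = -10500$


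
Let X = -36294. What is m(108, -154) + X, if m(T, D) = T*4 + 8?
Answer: -35854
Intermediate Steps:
m(T, D) = 8 + 4*T (m(T, D) = 4*T + 8 = 8 + 4*T)
m(108, -154) + X = (8 + 4*108) - 36294 = (8 + 432) - 36294 = 440 - 36294 = -35854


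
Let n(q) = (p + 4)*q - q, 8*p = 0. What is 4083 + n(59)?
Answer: 4260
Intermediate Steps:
p = 0 (p = (⅛)*0 = 0)
n(q) = 3*q (n(q) = (0 + 4)*q - q = 4*q - q = 3*q)
4083 + n(59) = 4083 + 3*59 = 4083 + 177 = 4260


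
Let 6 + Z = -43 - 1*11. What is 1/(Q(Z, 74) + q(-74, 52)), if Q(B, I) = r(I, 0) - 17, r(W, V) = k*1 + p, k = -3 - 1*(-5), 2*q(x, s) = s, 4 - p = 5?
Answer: ⅒ ≈ 0.10000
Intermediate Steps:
p = -1 (p = 4 - 1*5 = 4 - 5 = -1)
q(x, s) = s/2
k = 2 (k = -3 + 5 = 2)
Z = -60 (Z = -6 + (-43 - 1*11) = -6 + (-43 - 11) = -6 - 54 = -60)
r(W, V) = 1 (r(W, V) = 2*1 - 1 = 2 - 1 = 1)
Q(B, I) = -16 (Q(B, I) = 1 - 17 = -16)
1/(Q(Z, 74) + q(-74, 52)) = 1/(-16 + (½)*52) = 1/(-16 + 26) = 1/10 = ⅒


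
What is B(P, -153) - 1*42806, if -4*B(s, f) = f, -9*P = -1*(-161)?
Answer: -171071/4 ≈ -42768.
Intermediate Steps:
P = -161/9 (P = -(-1)*(-161)/9 = -1/9*161 = -161/9 ≈ -17.889)
B(s, f) = -f/4
B(P, -153) - 1*42806 = -1/4*(-153) - 1*42806 = 153/4 - 42806 = -171071/4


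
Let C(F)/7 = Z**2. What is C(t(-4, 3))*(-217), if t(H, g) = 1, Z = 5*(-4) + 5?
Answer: -341775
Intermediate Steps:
Z = -15 (Z = -20 + 5 = -15)
C(F) = 1575 (C(F) = 7*(-15)**2 = 7*225 = 1575)
C(t(-4, 3))*(-217) = 1575*(-217) = -341775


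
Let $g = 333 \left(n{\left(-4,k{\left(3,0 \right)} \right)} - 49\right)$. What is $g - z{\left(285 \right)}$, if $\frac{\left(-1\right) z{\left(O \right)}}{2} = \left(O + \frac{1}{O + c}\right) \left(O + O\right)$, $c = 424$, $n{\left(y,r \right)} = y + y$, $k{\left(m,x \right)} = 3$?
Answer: $\frac{216897711}{709} \approx 3.0592 \cdot 10^{5}$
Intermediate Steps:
$n{\left(y,r \right)} = 2 y$
$g = -18981$ ($g = 333 \left(2 \left(-4\right) - 49\right) = 333 \left(-8 - 49\right) = 333 \left(-57\right) = -18981$)
$z{\left(O \right)} = - 4 O \left(O + \frac{1}{424 + O}\right)$ ($z{\left(O \right)} = - 2 \left(O + \frac{1}{O + 424}\right) \left(O + O\right) = - 2 \left(O + \frac{1}{424 + O}\right) 2 O = - 2 \cdot 2 O \left(O + \frac{1}{424 + O}\right) = - 4 O \left(O + \frac{1}{424 + O}\right)$)
$g - z{\left(285 \right)} = -18981 - \left(-4\right) 285 \frac{1}{424 + 285} \left(1 + 285^{2} + 424 \cdot 285\right) = -18981 - \left(-4\right) 285 \cdot \frac{1}{709} \left(1 + 81225 + 120840\right) = -18981 - \left(-4\right) 285 \cdot \frac{1}{709} \cdot 202066 = -18981 - - \frac{230355240}{709} = -18981 + \frac{230355240}{709} = \frac{216897711}{709}$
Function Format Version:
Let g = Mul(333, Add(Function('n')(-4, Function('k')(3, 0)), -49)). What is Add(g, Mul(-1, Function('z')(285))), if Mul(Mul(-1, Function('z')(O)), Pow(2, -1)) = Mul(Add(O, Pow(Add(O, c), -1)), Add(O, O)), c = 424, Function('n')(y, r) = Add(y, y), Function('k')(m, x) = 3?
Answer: Rational(216897711, 709) ≈ 3.0592e+5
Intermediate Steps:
Function('n')(y, r) = Mul(2, y)
g = -18981 (g = Mul(333, Add(Mul(2, -4), -49)) = Mul(333, Add(-8, -49)) = Mul(333, -57) = -18981)
Function('z')(O) = Mul(-4, O, Add(O, Pow(Add(424, O), -1))) (Function('z')(O) = Mul(-2, Mul(Add(O, Pow(Add(O, 424), -1)), Add(O, O))) = Mul(-2, Mul(Add(O, Pow(Add(424, O), -1)), Mul(2, O))) = Mul(-2, Mul(2, O, Add(O, Pow(Add(424, O), -1)))) = Mul(-4, O, Add(O, Pow(Add(424, O), -1))))
Add(g, Mul(-1, Function('z')(285))) = Add(-18981, Mul(-1, Mul(-4, 285, Pow(Add(424, 285), -1), Add(1, Pow(285, 2), Mul(424, 285))))) = Add(-18981, Mul(-1, Mul(-4, 285, Pow(709, -1), Add(1, 81225, 120840)))) = Add(-18981, Mul(-1, Mul(-4, 285, Rational(1, 709), 202066))) = Add(-18981, Mul(-1, Rational(-230355240, 709))) = Add(-18981, Rational(230355240, 709)) = Rational(216897711, 709)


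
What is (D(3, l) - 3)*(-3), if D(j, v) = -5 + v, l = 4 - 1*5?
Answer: 27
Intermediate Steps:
l = -1 (l = 4 - 5 = -1)
(D(3, l) - 3)*(-3) = ((-5 - 1) - 3)*(-3) = (-6 - 3)*(-3) = -9*(-3) = 27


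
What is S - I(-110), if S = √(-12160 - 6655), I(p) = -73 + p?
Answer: 183 + I*√18815 ≈ 183.0 + 137.17*I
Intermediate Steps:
S = I*√18815 (S = √(-18815) = I*√18815 ≈ 137.17*I)
S - I(-110) = I*√18815 - (-73 - 110) = I*√18815 - 1*(-183) = I*√18815 + 183 = 183 + I*√18815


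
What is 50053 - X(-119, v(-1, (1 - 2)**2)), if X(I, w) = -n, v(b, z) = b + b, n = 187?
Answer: 50240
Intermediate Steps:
v(b, z) = 2*b
X(I, w) = -187 (X(I, w) = -1*187 = -187)
50053 - X(-119, v(-1, (1 - 2)**2)) = 50053 - 1*(-187) = 50053 + 187 = 50240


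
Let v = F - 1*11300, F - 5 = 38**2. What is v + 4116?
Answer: -5735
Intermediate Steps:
F = 1449 (F = 5 + 38**2 = 5 + 1444 = 1449)
v = -9851 (v = 1449 - 1*11300 = 1449 - 11300 = -9851)
v + 4116 = -9851 + 4116 = -5735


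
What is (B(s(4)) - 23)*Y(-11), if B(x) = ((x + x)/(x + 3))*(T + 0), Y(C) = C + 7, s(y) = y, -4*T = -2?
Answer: 628/7 ≈ 89.714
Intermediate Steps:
T = 1/2 (T = -1/4*(-2) = 1/2 ≈ 0.50000)
Y(C) = 7 + C
B(x) = x/(3 + x) (B(x) = ((x + x)/(x + 3))*(1/2 + 0) = ((2*x)/(3 + x))*(1/2) = (2*x/(3 + x))*(1/2) = x/(3 + x))
(B(s(4)) - 23)*Y(-11) = (4/(3 + 4) - 23)*(7 - 11) = (4/7 - 23)*(-4) = -157/7*(-4) = 628/7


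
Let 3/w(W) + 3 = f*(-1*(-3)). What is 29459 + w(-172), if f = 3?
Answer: 58919/2 ≈ 29460.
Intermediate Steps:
w(W) = 1/2 (w(W) = 3/(-3 + 3*(-1*(-3))) = 3/(-3 + 3*3) = 3/(-3 + 9) = 3/6 = 3*(1/6) = 1/2)
29459 + w(-172) = 29459 + 1/2 = 58919/2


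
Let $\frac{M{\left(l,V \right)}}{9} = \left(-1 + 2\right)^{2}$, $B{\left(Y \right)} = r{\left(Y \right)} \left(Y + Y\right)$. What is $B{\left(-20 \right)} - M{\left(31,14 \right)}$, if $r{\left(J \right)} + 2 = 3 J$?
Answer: $2471$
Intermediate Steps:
$r{\left(J \right)} = -2 + 3 J$
$B{\left(Y \right)} = 2 Y \left(-2 + 3 Y\right)$ ($B{\left(Y \right)} = \left(-2 + 3 Y\right) \left(Y + Y\right) = \left(-2 + 3 Y\right) 2 Y = 2 Y \left(-2 + 3 Y\right)$)
$M{\left(l,V \right)} = 9$ ($M{\left(l,V \right)} = 9 \left(-1 + 2\right)^{2} = 9 \cdot 1^{2} = 9 \cdot 1 = 9$)
$B{\left(-20 \right)} - M{\left(31,14 \right)} = 2 \left(-20\right) \left(-2 + 3 \left(-20\right)\right) - 9 = 2 \left(-20\right) \left(-2 - 60\right) - 9 = 2 \left(-20\right) \left(-62\right) - 9 = 2480 - 9 = 2471$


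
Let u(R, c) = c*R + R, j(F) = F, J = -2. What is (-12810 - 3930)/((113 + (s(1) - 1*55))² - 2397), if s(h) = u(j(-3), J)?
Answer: -4185/331 ≈ -12.644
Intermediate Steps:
u(R, c) = R + R*c (u(R, c) = R*c + R = R + R*c)
s(h) = 3 (s(h) = -3*(1 - 2) = -3*(-1) = 3)
(-12810 - 3930)/((113 + (s(1) - 1*55))² - 2397) = (-12810 - 3930)/((113 + (3 - 1*55))² - 2397) = -16740/((113 + (3 - 55))² - 2397) = -16740/((113 - 52)² - 2397) = -16740/(61² - 2397) = -16740/(3721 - 2397) = -16740/1324 = -16740*1/1324 = -4185/331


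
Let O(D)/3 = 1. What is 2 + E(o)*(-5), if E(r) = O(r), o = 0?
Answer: -13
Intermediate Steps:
O(D) = 3 (O(D) = 3*1 = 3)
E(r) = 3
2 + E(o)*(-5) = 2 + 3*(-5) = 2 - 15 = -13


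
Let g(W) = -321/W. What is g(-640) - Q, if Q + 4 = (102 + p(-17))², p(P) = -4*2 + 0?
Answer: -5652159/640 ≈ -8831.5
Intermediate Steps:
p(P) = -8 (p(P) = -8 + 0 = -8)
Q = 8832 (Q = -4 + (102 - 8)² = -4 + 94² = -4 + 8836 = 8832)
g(-640) - Q = -321/(-640) - 1*8832 = -321*(-1/640) - 8832 = 321/640 - 8832 = -5652159/640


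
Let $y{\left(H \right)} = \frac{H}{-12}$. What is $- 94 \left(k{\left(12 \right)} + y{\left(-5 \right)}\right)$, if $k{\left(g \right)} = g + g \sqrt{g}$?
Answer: $- \frac{7003}{6} - 2256 \sqrt{3} \approx -5074.7$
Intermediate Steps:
$y{\left(H \right)} = - \frac{H}{12}$ ($y{\left(H \right)} = H \left(- \frac{1}{12}\right) = - \frac{H}{12}$)
$k{\left(g \right)} = g + g^{\frac{3}{2}}$
$- 94 \left(k{\left(12 \right)} + y{\left(-5 \right)}\right) = - 94 \left(\left(12 + 12^{\frac{3}{2}}\right) - - \frac{5}{12}\right) = - 94 \left(\left(12 + 24 \sqrt{3}\right) + \frac{5}{12}\right) = - 94 \left(\frac{149}{12} + 24 \sqrt{3}\right) = - \frac{7003}{6} - 2256 \sqrt{3}$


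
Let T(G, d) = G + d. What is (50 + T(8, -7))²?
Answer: 2601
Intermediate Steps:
(50 + T(8, -7))² = (50 + (8 - 7))² = (50 + 1)² = 51² = 2601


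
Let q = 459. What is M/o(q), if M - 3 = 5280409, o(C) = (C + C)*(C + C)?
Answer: 1320103/210681 ≈ 6.2659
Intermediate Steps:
o(C) = 4*C² (o(C) = (2*C)*(2*C) = 4*C²)
M = 5280412 (M = 3 + 5280409 = 5280412)
M/o(q) = 5280412/((4*459²)) = 5280412/((4*210681)) = 5280412/842724 = 5280412*(1/842724) = 1320103/210681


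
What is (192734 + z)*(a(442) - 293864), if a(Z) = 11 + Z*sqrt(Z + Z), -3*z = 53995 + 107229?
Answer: -40843412078 + 368608552*sqrt(221)/3 ≈ -3.9017e+10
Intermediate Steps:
z = -161224/3 (z = -(53995 + 107229)/3 = -1/3*161224 = -161224/3 ≈ -53741.)
a(Z) = 11 + sqrt(2)*Z**(3/2) (a(Z) = 11 + Z*sqrt(2*Z) = 11 + Z*(sqrt(2)*sqrt(Z)) = 11 + sqrt(2)*Z**(3/2))
(192734 + z)*(a(442) - 293864) = (192734 - 161224/3)*((11 + sqrt(2)*442**(3/2)) - 293864) = 416978*((11 + sqrt(2)*(442*sqrt(442))) - 293864)/3 = 416978*((11 + 884*sqrt(221)) - 293864)/3 = 416978*(-293853 + 884*sqrt(221))/3 = -40843412078 + 368608552*sqrt(221)/3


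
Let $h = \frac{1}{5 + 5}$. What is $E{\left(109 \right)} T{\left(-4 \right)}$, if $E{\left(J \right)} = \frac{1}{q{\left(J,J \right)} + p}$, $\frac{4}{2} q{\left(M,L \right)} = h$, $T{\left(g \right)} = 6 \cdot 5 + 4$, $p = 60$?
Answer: $\frac{680}{1201} \approx 0.56619$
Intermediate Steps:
$T{\left(g \right)} = 34$ ($T{\left(g \right)} = 30 + 4 = 34$)
$h = \frac{1}{10} \approx 0.1$
$q{\left(M,L \right)} = \frac{1}{20}$ ($q{\left(M,L \right)} = \frac{1}{2} \cdot \frac{1}{10} = \frac{1}{20}$)
$E{\left(J \right)} = \frac{20}{1201}$ ($E{\left(J \right)} = \frac{1}{\frac{1}{20} + 60} = \frac{1}{\frac{1201}{20}} = \frac{20}{1201}$)
$E{\left(109 \right)} T{\left(-4 \right)} = \frac{20}{1201} \cdot 34 = \frac{680}{1201}$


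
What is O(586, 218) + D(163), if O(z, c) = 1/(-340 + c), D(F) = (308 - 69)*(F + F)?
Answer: 9505507/122 ≈ 77914.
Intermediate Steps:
D(F) = 478*F (D(F) = 239*(2*F) = 478*F)
O(586, 218) + D(163) = 1/(-340 + 218) + 478*163 = 1/(-122) + 77914 = -1/122 + 77914 = 9505507/122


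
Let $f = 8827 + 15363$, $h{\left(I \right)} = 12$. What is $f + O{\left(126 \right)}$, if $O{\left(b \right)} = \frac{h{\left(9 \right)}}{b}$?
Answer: $\frac{507992}{21} \approx 24190.0$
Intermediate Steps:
$O{\left(b \right)} = \frac{12}{b}$
$f = 24190$
$f + O{\left(126 \right)} = 24190 + \frac{12}{126} = 24190 + 12 \cdot \frac{1}{126} = 24190 + \frac{2}{21} = \frac{507992}{21}$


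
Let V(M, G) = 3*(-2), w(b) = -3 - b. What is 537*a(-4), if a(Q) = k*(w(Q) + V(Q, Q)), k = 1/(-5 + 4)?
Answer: 2685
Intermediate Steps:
k = -1 (k = 1/(-1) = -1)
V(M, G) = -6
a(Q) = 9 + Q (a(Q) = -((-3 - Q) - 6) = -(-9 - Q) = 9 + Q)
537*a(-4) = 537*(9 - 4) = 537*5 = 2685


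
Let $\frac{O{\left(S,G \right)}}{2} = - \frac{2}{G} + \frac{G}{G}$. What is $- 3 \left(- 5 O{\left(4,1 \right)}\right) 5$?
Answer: $-150$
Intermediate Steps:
$O{\left(S,G \right)} = 2 - \frac{4}{G}$ ($O{\left(S,G \right)} = 2 \left(- \frac{2}{G} + \frac{G}{G}\right) = 2 \left(- \frac{2}{G} + 1\right) = 2 \left(1 - \frac{2}{G}\right) = 2 - \frac{4}{G}$)
$- 3 \left(- 5 O{\left(4,1 \right)}\right) 5 = - 3 \left(- 5 \left(2 - \frac{4}{1}\right)\right) 5 = - 3 \left(- 5 \left(2 - 4\right)\right) 5 = - 3 \left(\left(-5\right) \left(-2\right)\right) 5 = \left(-3\right) 10 \cdot 5 = \left(-30\right) 5 = -150$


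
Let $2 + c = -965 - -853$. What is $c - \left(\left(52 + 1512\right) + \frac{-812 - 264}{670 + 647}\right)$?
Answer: $- \frac{2208850}{1317} \approx -1677.2$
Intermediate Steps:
$c = -114$ ($c = -2 - 112 = -114$)
$c - \left(\left(52 + 1512\right) + \frac{-812 - 264}{670 + 647}\right) = -114 - \left(\left(52 + 1512\right) + \frac{-812 - 264}{670 + 647}\right) = -114 - \left(1564 - \frac{1076}{1317}\right) = -114 - \frac{2058712}{1317} = - \frac{2208850}{1317}$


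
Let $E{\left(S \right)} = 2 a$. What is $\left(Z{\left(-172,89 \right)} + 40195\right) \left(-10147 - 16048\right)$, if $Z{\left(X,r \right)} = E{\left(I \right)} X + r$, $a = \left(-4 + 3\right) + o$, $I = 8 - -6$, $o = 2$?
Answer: $-1046228300$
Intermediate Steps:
$I = 14$ ($I = 8 + 6 = 14$)
$a = 1$ ($a = \left(-4 + 3\right) + 2 = -1 + 2 = 1$)
$E{\left(S \right)} = 2$ ($E{\left(S \right)} = 2 \cdot 1 = 2$)
$Z{\left(X,r \right)} = r + 2 X$ ($Z{\left(X,r \right)} = 2 X + r = r + 2 X$)
$\left(Z{\left(-172,89 \right)} + 40195\right) \left(-10147 - 16048\right) = \left(\left(89 + 2 \left(-172\right)\right) + 40195\right) \left(-10147 - 16048\right) = \left(\left(89 - 344\right) + 40195\right) \left(-26195\right) = \left(-255 + 40195\right) \left(-26195\right) = 39940 \left(-26195\right) = -1046228300$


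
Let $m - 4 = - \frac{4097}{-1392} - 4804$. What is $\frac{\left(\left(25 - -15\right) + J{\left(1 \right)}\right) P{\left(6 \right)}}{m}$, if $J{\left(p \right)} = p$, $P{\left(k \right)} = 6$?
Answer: $- \frac{342432}{6677503} \approx -0.051281$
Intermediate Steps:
$m = - \frac{6677503}{1392}$ ($m = 4 - \left(4804 + \frac{4097}{-1392}\right) = 4 - \frac{6683071}{1392} = - \frac{6677503}{1392} \approx -4797.1$)
$\frac{\left(\left(25 - -15\right) + J{\left(1 \right)}\right) P{\left(6 \right)}}{m} = \frac{\left(\left(25 - -15\right) + 1\right) 6}{- \frac{6677503}{1392}} = \left(\left(25 + 15\right) + 1\right) 6 \left(- \frac{1392}{6677503}\right) = \left(40 + 1\right) 6 \left(- \frac{1392}{6677503}\right) = 41 \cdot 6 \left(- \frac{1392}{6677503}\right) = 246 \left(- \frac{1392}{6677503}\right) = - \frac{342432}{6677503}$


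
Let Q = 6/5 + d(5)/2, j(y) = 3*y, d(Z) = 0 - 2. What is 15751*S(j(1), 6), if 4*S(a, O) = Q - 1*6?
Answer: -456779/20 ≈ -22839.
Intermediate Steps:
d(Z) = -2
Q = 1/5 (Q = 6/5 - 2/2 = 6*(1/5) - 2*1/2 = 6/5 - 1 = 1/5 ≈ 0.20000)
S(a, O) = -29/20 (S(a, O) = (1/5 - 1*6)/4 = (1/5 - 6)/4 = (1/4)*(-29/5) = -29/20)
15751*S(j(1), 6) = 15751*(-29/20) = -456779/20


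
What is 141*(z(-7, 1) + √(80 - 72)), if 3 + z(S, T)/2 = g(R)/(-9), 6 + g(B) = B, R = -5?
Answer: -1504/3 + 282*√2 ≈ -102.53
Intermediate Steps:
g(B) = -6 + B
z(S, T) = -32/9 (z(S, T) = -6 + 2*((-6 - 5)/(-9)) = -6 + 2*(-11*(-⅑)) = -6 + 2*(11/9) = -6 + 22/9 = -32/9)
141*(z(-7, 1) + √(80 - 72)) = 141*(-32/9 + √(80 - 72)) = 141*(-32/9 + √8) = 141*(-32/9 + 2*√2) = -1504/3 + 282*√2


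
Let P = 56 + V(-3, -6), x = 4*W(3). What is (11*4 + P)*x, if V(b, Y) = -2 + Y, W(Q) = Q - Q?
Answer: 0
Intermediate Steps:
W(Q) = 0
x = 0 (x = 4*0 = 0)
P = 48 (P = 56 + (-2 - 6) = 56 - 8 = 48)
(11*4 + P)*x = (11*4 + 48)*0 = (44 + 48)*0 = 92*0 = 0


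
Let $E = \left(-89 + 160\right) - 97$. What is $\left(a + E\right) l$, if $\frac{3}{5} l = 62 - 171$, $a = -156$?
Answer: $\frac{99190}{3} \approx 33063.0$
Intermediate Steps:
$l = - \frac{545}{3}$ ($l = \frac{5 \left(62 - 171\right)}{3} = \frac{5}{3} \left(-109\right) = - \frac{545}{3} \approx -181.67$)
$E = -26$ ($E = 71 - 97 = -26$)
$\left(a + E\right) l = \left(-156 - 26\right) \left(- \frac{545}{3}\right) = \left(-182\right) \left(- \frac{545}{3}\right) = \frac{99190}{3}$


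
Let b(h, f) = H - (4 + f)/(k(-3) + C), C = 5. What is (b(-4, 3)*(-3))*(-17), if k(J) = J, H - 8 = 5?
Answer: 969/2 ≈ 484.50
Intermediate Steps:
H = 13 (H = 8 + 5 = 13)
b(h, f) = 11 - f/2 (b(h, f) = 13 - (4 + f)/(-3 + 5) = 13 - (4 + f)/2 = 13 - (2 + f/2) = 13 + (-2 - f/2) = 11 - f/2)
(b(-4, 3)*(-3))*(-17) = ((11 - 1/2*3)*(-3))*(-17) = ((11 - 3/2)*(-3))*(-17) = ((19/2)*(-3))*(-17) = -57/2*(-17) = 969/2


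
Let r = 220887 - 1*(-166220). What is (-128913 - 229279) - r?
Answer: -745299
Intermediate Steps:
r = 387107 (r = 220887 + 166220 = 387107)
(-128913 - 229279) - r = (-128913 - 229279) - 1*387107 = -358192 - 387107 = -745299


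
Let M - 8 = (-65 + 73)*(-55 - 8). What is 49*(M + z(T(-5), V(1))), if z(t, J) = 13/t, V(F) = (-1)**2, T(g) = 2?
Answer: -47971/2 ≈ -23986.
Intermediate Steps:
V(F) = 1
M = -496 (M = 8 + (-65 + 73)*(-55 - 8) = 8 + 8*(-63) = 8 - 504 = -496)
49*(M + z(T(-5), V(1))) = 49*(-496 + 13/2) = 49*(-979/2) = -47971/2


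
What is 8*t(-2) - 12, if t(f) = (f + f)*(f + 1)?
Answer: 20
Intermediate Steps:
t(f) = 2*f*(1 + f) (t(f) = (2*f)*(1 + f) = 2*f*(1 + f))
8*t(-2) - 12 = 8*(2*(-2)*(1 - 2)) - 12 = 8*(2*(-2)*(-1)) - 12 = 8*4 - 12 = 32 - 12 = 20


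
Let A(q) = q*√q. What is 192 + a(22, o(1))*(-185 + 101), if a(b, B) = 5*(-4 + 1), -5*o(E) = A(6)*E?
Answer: 1452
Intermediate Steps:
A(q) = q^(3/2)
o(E) = -6*E*√6/5 (o(E) = -6^(3/2)*E/5 = -6*√6*E/5 = -6*E*√6/5)
a(b, B) = -15 (a(b, B) = 5*(-3) = -15)
192 + a(22, o(1))*(-185 + 101) = 192 - 15*(-185 + 101) = 192 - 15*(-84) = 192 + 1260 = 1452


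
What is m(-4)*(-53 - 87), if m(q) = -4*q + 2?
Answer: -2520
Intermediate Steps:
m(q) = 2 - 4*q
m(-4)*(-53 - 87) = (2 - 4*(-4))*(-53 - 87) = (2 + 16)*(-140) = 18*(-140) = -2520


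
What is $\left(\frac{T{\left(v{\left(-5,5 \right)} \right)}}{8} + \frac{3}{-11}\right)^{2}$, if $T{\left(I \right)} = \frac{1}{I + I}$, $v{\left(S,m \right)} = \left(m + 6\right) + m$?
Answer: $\frac{573049}{7929856} \approx 0.072265$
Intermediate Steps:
$v{\left(S,m \right)} = 6 + 2 m$ ($v{\left(S,m \right)} = \left(6 + m\right) + m = 6 + 2 m$)
$T{\left(I \right)} = \frac{1}{2 I}$
$\left(\frac{T{\left(v{\left(-5,5 \right)} \right)}}{8} + \frac{3}{-11}\right)^{2} = \left(\frac{\frac{1}{2} \frac{1}{6 + 2 \cdot 5}}{8} + \frac{3}{-11}\right)^{2} = \left(\frac{1}{2 \left(6 + 10\right)} \frac{1}{8} + 3 \left(- \frac{1}{11}\right)\right)^{2} = \left(\frac{1}{2 \cdot 16} \cdot \frac{1}{8} - \frac{3}{11}\right)^{2} = \left(\frac{1}{2} \cdot \frac{1}{16} \cdot \frac{1}{8} - \frac{3}{11}\right)^{2} = \left(\frac{1}{32} \cdot \frac{1}{8} - \frac{3}{11}\right)^{2} = \left(\frac{1}{256} - \frac{3}{11}\right)^{2} = \left(- \frac{757}{2816}\right)^{2} = \frac{573049}{7929856}$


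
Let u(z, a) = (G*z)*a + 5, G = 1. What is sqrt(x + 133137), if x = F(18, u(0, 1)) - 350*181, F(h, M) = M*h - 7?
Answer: sqrt(69870) ≈ 264.33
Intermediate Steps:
u(z, a) = 5 + a*z (u(z, a) = (1*z)*a + 5 = z*a + 5 = a*z + 5 = 5 + a*z)
F(h, M) = -7 + M*h
x = -63267 (x = (-7 + (5 + 1*0)*18) - 350*181 = (-7 + (5 + 0)*18) - 63350 = (-7 + 5*18) - 63350 = (-7 + 90) - 63350 = 83 - 63350 = -63267)
sqrt(x + 133137) = sqrt(-63267 + 133137) = sqrt(69870)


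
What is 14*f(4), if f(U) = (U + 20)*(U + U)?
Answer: 2688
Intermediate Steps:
f(U) = 2*U*(20 + U) (f(U) = (20 + U)*(2*U) = 2*U*(20 + U))
14*f(4) = 14*(2*4*(20 + 4)) = 14*(2*4*24) = 14*192 = 2688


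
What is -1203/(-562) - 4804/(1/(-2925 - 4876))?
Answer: 21061515451/562 ≈ 3.7476e+7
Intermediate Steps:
-1203/(-562) - 4804/(1/(-2925 - 4876)) = -1203*(-1/562) - 4804/(1/(-7801)) = 1203/562 - 4804/(-1/7801) = 1203/562 - 4804*(-7801) = 1203/562 + 37476004 = 21061515451/562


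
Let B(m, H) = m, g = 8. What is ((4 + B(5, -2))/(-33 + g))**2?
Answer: 81/625 ≈ 0.12960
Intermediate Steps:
((4 + B(5, -2))/(-33 + g))**2 = ((4 + 5)/(-33 + 8))**2 = (9/(-25))**2 = (9*(-1/25))**2 = (-9/25)**2 = 81/625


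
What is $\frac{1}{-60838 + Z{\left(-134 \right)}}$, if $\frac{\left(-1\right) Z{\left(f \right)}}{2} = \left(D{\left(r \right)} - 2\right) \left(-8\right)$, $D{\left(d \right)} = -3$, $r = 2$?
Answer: $- \frac{1}{60918} \approx -1.6416 \cdot 10^{-5}$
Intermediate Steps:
$Z{\left(f \right)} = -80$ ($Z{\left(f \right)} = - 2 \left(-3 - 2\right) \left(-8\right) = - 2 \left(\left(-5\right) \left(-8\right)\right) = \left(-2\right) 40 = -80$)
$\frac{1}{-60838 + Z{\left(-134 \right)}} = \frac{1}{-60838 - 80} = \frac{1}{-60918} = - \frac{1}{60918}$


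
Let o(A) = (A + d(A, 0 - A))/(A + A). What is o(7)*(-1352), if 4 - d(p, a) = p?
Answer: -2704/7 ≈ -386.29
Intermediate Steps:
d(p, a) = 4 - p
o(A) = 2/A (o(A) = (A + (4 - A))/(A + A) = 4/((2*A)) = 4*(1/(2*A)) = 2/A)
o(7)*(-1352) = (2/7)*(-1352) = -2704/7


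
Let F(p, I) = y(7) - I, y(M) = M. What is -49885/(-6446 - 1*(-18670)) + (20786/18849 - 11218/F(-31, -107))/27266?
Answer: -81257167145037/19894152219584 ≈ -4.0845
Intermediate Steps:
F(p, I) = 7 - I
-49885/(-6446 - 1*(-18670)) + (20786/18849 - 11218/F(-31, -107))/27266 = -49885/(-6446 - 1*(-18670)) + (20786/18849 - 11218/(7 - 1*(-107)))/27266 = -49885/(-6446 + 18670) + (20786*(1/18849) - 11218/(7 + 107))*(1/27266) = -49885/12224 + (20786/18849 - 11218/114)*(1/27266) = -49885*1/12224 + (20786/18849 - 11218*1/114)*(1/27266) = -49885/12224 + (20786/18849 - 5609/57)*(1/27266) = -49885/12224 - 11615471/119377*1/27266 = -49885/12224 - 11615471/3254933282 = -81257167145037/19894152219584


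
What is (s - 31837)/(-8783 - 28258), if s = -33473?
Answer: 21770/12347 ≈ 1.7632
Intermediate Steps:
(s - 31837)/(-8783 - 28258) = (-33473 - 31837)/(-8783 - 28258) = -65310/(-37041) = -65310*(-1/37041) = 21770/12347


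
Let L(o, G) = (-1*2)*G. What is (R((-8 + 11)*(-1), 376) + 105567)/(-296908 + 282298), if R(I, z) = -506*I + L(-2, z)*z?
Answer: 175667/14610 ≈ 12.024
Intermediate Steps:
L(o, G) = -2*G
R(I, z) = -506*I - 2*z**2 (R(I, z) = -506*I + (-2*z)*z = -506*I - 2*z**2)
(R((-8 + 11)*(-1), 376) + 105567)/(-296908 + 282298) = ((-506*(-8 + 11)*(-1) - 2*376**2) + 105567)/(-296908 + 282298) = ((-1518*(-1) - 2*141376) + 105567)/(-14610) = ((-506*(-3) - 282752) + 105567)*(-1/14610) = ((1518 - 282752) + 105567)*(-1/14610) = (-281234 + 105567)*(-1/14610) = -175667*(-1/14610) = 175667/14610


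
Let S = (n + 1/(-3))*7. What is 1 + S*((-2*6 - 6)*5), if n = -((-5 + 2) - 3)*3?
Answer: -11129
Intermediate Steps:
n = 18 (n = -(-3 - 3)*3 = -1*(-6)*3 = 6*3 = 18)
S = 371/3 (S = (18 + 1/(-3))*7 = (18 - ⅓)*7 = (53/3)*7 = 371/3 ≈ 123.67)
1 + S*((-2*6 - 6)*5) = 1 + 371*((-2*6 - 6)*5)/3 = 1 + 371*((-12 - 6)*5)/3 = 1 + 371*(-18*5)/3 = 1 + (371/3)*(-90) = 1 - 11130 = -11129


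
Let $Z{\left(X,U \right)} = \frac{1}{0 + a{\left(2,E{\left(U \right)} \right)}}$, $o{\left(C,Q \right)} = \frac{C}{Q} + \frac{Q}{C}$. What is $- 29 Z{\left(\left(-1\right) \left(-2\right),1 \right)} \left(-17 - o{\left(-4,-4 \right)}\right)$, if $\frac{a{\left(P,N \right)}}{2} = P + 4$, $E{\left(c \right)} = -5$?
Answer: $\frac{551}{12} \approx 45.917$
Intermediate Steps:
$a{\left(P,N \right)} = 8 + 2 P$ ($a{\left(P,N \right)} = 2 \left(P + 4\right) = 2 \left(4 + P\right) = 8 + 2 P$)
$Z{\left(X,U \right)} = \frac{1}{12}$ ($Z{\left(X,U \right)} = \frac{1}{0 + \left(8 + 2 \cdot 2\right)} = \frac{1}{0 + \left(8 + 4\right)} = \frac{1}{0 + 12} = \frac{1}{12}$)
$- 29 Z{\left(\left(-1\right) \left(-2\right),1 \right)} \left(-17 - o{\left(-4,-4 \right)}\right) = \left(-29\right) \frac{1}{12} \left(-17 - \left(- \frac{4}{-4} - \frac{4}{-4}\right)\right) = - \frac{29 \left(-17 - \left(\left(-4\right) \left(- \frac{1}{4}\right) - -1\right)\right)}{12} = - \frac{29 \left(-17 - \left(1 + 1\right)\right)}{12} = - \frac{29 \left(-17 - 2\right)}{12} = \left(- \frac{29}{12}\right) \left(-19\right) = \frac{551}{12}$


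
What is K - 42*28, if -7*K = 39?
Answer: -8271/7 ≈ -1181.6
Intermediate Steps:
K = -39/7 (K = -1/7*39 = -39/7 ≈ -5.5714)
K - 42*28 = -39/7 - 42*28 = -39/7 - 1176 = -8271/7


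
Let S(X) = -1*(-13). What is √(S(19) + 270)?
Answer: √283 ≈ 16.823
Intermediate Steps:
S(X) = 13
√(S(19) + 270) = √(13 + 270) = √283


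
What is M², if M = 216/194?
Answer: 11664/9409 ≈ 1.2397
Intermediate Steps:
M = 108/97 (M = 216*(1/194) = 108/97 ≈ 1.1134)
M² = (108/97)² = 11664/9409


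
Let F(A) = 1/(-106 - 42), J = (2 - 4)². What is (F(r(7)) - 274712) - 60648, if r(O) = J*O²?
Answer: -49633281/148 ≈ -3.3536e+5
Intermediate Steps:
J = 4 (J = (-2)² = 4)
r(O) = 4*O²
F(A) = -1/148 (F(A) = 1/(-148) = -1/148)
(F(r(7)) - 274712) - 60648 = (-1/148 - 274712) - 60648 = -40657377/148 - 60648 = -49633281/148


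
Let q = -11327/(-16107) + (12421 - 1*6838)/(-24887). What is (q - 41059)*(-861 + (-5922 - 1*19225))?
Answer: 428052921290949704/400854909 ≈ 1.0678e+9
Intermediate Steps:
q = 191969668/400854909 (q = -11327*(-1/16107) + (12421 - 6838)*(-1/24887) = 11327/16107 + 5583*(-1/24887) = 11327/16107 - 5583/24887 = 191969668/400854909 ≈ 0.47890)
(q - 41059)*(-861 + (-5922 - 1*19225)) = (191969668/400854909 - 41059)*(-861 + (-5922 - 1*19225)) = -16458509738963*(-861 + (-5922 - 19225))/400854909 = -16458509738963*(-861 - 25147)/400854909 = -16458509738963/400854909*(-26008) = 428052921290949704/400854909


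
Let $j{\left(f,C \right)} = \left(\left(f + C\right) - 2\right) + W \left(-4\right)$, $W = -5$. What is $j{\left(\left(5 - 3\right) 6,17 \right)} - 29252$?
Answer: $-29205$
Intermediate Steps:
$j{\left(f,C \right)} = 18 + C + f$ ($j{\left(f,C \right)} = \left(\left(f + C\right) - 2\right) - -20 = \left(\left(C + f\right) - 2\right) + 20 = \left(-2 + C + f\right) + 20 = 18 + C + f$)
$j{\left(\left(5 - 3\right) 6,17 \right)} - 29252 = \left(18 + 17 + \left(5 - 3\right) 6\right) - 29252 = \left(18 + 17 + 2 \cdot 6\right) - 29252 = \left(18 + 17 + 12\right) - 29252 = 47 - 29252 = -29205$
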